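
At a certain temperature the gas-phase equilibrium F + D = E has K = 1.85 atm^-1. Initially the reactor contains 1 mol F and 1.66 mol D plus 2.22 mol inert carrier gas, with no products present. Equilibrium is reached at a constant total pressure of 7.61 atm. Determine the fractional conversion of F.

X = 0.755

Basis: 1 mol F initially; let X = conversion of F. Extent ξ = X.
Species balance: n_F = 1 − X; n_D = 1.66 − X; n_E = X; n_I = 2.22 (inert).
Summing: n_T = 4.88 − X.
Mole fractions y_i = n_i/n_T; K = p_E / (p_F p_D) with p_i = y_i·P.
Setting this equal to 1.85 atm^-1 and taking the physical root (0 < X < 1) gives X = 0.755.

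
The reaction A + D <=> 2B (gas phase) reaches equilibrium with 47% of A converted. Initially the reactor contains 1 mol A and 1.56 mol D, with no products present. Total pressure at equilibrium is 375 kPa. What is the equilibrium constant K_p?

Basis: 1 mol A initially; let X = conversion of A. Extent ξ = X.
Mole table: n_A = 1 − X; n_D = 1.56 − X; n_B = 2X.
n_T stays at 2.56 (no change in mole number).
At X = 0.47: n_A = 0.53, n_D = 1.09, n_B = 0.94, n_T = 2.56.
p_i = (n_i/n_T)·P. K_p = p_B^2 / (p_A p_D) = 1.53.

K_p = 1.53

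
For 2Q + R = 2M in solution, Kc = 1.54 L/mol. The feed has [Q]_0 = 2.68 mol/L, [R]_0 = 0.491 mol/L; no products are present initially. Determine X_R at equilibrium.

X = 0.785

Let X = conversion of R; extent ξ = 0.491·X mol/L.
Concentrations: [Q] = 2.68 − 0.982X; [R] = 0.491 − 0.491X; [M] = 0.982X.
Kc = [M]^2 / ([Q]^2 [R]).
Setting equal to 1.54 and solving for X on (0,1) gives X = 0.785.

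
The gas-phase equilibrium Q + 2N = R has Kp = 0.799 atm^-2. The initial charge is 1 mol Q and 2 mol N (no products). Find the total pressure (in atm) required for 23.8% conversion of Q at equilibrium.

P = 1.04 atm

Let X = conversion of Q (basis 1 mol Q); extent of reaction ξ = X.
Moles: n_Q = 1 − X; n_N = 2 − 2X; n_R = X.
Total moles n_T = 3 − 2X.
Kp = p_R / (p_Q p_N^2) with p_i = (n_i/n_T)·P.
At X = 0.238: the mole-fraction product g(X) = Π y_i^ν_i = 0.8567. Since Kp = g(X)·P^{-2}, P = (g/Kp)^(1/2) = (0.8567/0.799)^(1/2) = 1.04 atm.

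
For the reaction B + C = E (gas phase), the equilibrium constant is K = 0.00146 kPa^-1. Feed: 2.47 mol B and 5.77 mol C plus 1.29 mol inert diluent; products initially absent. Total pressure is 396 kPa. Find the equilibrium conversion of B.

Let X = conversion of B (basis 2.47 mol B); extent of reaction ξ = 2.47X.
Mole table: n_B = 2.47 − 2.47X; n_C = 5.77 − 2.47X; n_E = 2.47X; n_I = 1.29 (inert).
n_T = Σnᵢ = 9.53 − 2.47X.
With p_i = (n_i/n_T)P, K = p_E / (p_B p_C).
Setting this equal to 0.00146 kPa^-1 and taking the physical root (0 < X < 1) gives X = 0.250.

X = 0.250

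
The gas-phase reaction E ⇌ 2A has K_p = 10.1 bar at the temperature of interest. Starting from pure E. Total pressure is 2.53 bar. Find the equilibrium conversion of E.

Let X = conversion of E (basis 1 mol E); extent of reaction ξ = X.
Species balance: n_E = 1 − X; n_A = 2X.
Summing: n_T = 1 + X.
With p_i = (n_i/n_T)P, K_p = p_A^2 / (p_E).
Setting this equal to 10.1 bar and taking the physical root (0 < X < 1) gives X = 0.707.

X = 0.707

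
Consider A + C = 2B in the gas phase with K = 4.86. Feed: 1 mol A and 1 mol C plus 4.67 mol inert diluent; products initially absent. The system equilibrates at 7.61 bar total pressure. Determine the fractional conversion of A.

Take 1 mol A as basis and let X be its fractional conversion, so ξ = X.
At extent ξ: n_A = 1 − X; n_C = 1 − X; n_B = 2X; n_I = 4.67 (inert).
Total moles n_T = 6.67 (Δν = 0, constant).
Mole fractions y_i = n_i/n_T; K = p_B^2 / (p_A p_C) with p_i = y_i·P.
Setting this equal to 4.86 and taking the physical root (0 < X < 1) gives X = 0.524.

X = 0.524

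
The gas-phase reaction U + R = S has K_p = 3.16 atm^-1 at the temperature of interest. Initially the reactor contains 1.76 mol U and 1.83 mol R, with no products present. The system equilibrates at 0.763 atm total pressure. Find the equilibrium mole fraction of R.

Basis: 1.76 mol U initially; let X = conversion of U. Extent ξ = 1.76X.
Mole table: n_U = 1.76 − 1.76X; n_R = 1.83 − 1.76X; n_S = 1.76X.
Summing: n_T = 3.59 − 1.76X.
With p_i = (n_i/n_T)P, K_p = p_S / (p_U p_R).
This yields a degree-2 equation in X; solving on (0,1), X = 0.467.
Then n_R = 1.01, n_T = 2.77, so y_R = 0.364.

y_R = 0.364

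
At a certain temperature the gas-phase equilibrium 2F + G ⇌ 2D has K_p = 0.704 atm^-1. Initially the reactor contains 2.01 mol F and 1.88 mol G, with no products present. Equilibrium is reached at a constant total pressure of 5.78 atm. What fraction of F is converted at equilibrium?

X = 0.559

Take 2.01 mol F as basis and let X be its fractional conversion, so ξ = 1X.
Moles: n_F = 2.01 − 2.01X; n_G = 1.88 − 1X; n_D = 2.01X.
Total moles n_T = 3.89 − 1X.
Mole fractions y_i = n_i/n_T; K_p = p_D^2 / (p_F^2 p_G) with p_i = y_i·P.
Substituting and setting equal to 0.704 atm^-1 gives a polynomial in X; the root in (0,1) is X = 0.559.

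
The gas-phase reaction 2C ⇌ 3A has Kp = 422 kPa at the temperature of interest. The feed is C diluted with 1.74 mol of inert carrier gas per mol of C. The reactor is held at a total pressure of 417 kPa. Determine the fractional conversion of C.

Basis: 1 mol C initially; let X = conversion of C. Extent ξ = 0.5X.
Species balance: n_C = 1 − X; n_A = 1.5X; n_I = 1.74 (inert).
n_T = Σnᵢ = 2.74 + 0.5X.
Mole fractions y_i = n_i/n_T; Kp = p_A^3 / (p_C^2) with p_i = y_i·P.
Equating to 422 kPa and solving on 0 < X < 1: X = 0.560.

X = 0.560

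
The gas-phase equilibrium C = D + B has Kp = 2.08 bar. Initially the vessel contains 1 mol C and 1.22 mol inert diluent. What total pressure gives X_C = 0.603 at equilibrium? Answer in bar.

P = 6.41 bar

Let X = conversion of C (basis 1 mol C); extent of reaction ξ = X.
Species balance: n_C = 1 − X; n_D = X; n_B = X; n_I = 1.22 (inert).
n_T = Σnᵢ = 2.22 + X.
Kp = p_D p_B / (p_C) with p_i = (n_i/n_T)·P.
At X = 0.603: the mole-fraction product g(X) = Π y_i^ν_i = 0.3244. Since Kp = g(X)·P^{1}, P = (Kp/g)^(1/1) = (2.08/0.3244)^(1/1) = 6.41 bar.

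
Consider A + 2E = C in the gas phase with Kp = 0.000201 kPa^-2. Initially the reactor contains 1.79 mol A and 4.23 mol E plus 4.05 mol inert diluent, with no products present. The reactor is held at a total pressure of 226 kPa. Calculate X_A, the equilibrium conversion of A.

X = 0.481

Take 1.79 mol A as basis and let X be its fractional conversion, so ξ = 1.79X.
At extent ξ: n_A = 1.79 − 1.79X; n_E = 4.23 − 3.58X; n_C = 1.79X; n_I = 4.05 (inert).
Summing: n_T = 10.1 − 3.58X.
Mole fractions y_i = n_i/n_T; Kp = p_C / (p_A p_E^2) with p_i = y_i·P.
Equating to 0.000201 kPa^-2 and solving on 0 < X < 1: X = 0.481.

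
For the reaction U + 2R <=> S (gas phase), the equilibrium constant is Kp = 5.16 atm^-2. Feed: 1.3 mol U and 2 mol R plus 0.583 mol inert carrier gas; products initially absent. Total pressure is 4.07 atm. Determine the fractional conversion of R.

X = 0.839

Basis: 2 mol R initially; let X = conversion of R. Extent ξ = X.
Mole table: n_U = 1.3 − X; n_R = 2 − 2X; n_S = X; n_I = 0.583 (inert).
Summing: n_T = 3.88 − 2X.
Mole fractions y_i = n_i/n_T; Kp = p_S / (p_U p_R^2) with p_i = y_i·P.
This yields a degree-3 equation in X; solving on (0,1), X = 0.839.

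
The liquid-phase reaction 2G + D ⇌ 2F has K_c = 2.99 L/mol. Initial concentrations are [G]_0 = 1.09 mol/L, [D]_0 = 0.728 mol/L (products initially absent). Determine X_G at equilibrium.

Let X = conversion of G; extent ξ = 1.09X/2 mol/L.
Concentrations: [G] = 1.09 − 1.09X; [D] = 0.728 − 0.545X; [F] = 1.09X.
K_c = [F]^2 / ([G]^2 [D]).
This equals 2.99 at X = 0.533 (the root in 0 < X < 1).

X = 0.533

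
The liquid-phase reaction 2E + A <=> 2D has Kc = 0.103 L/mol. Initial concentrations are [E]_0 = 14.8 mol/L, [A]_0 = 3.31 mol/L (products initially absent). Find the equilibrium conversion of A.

Let X = conversion of A; extent ξ = 3.31·X mol/L.
Concentrations: [E] = 14.8 − 6.62X; [A] = 3.31 − 3.31X; [D] = 6.62X.
Kc = [D]^2 / ([E]^2 [A]).
Equating to 0.103 L/mol: the physical root is X = 0.602.

X = 0.602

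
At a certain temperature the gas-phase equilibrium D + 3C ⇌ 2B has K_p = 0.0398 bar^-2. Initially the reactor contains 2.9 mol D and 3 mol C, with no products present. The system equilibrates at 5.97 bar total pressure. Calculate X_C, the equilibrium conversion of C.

X = 0.423

Basis: 3 mol C initially; let X = conversion of C. Extent ξ = X.
Moles: n_D = 2.9 − X; n_C = 3 − 3X; n_B = 2X.
Total moles n_T = 5.9 − 2X.
With p_i = (n_i/n_T)P, K_p = p_B^2 / (p_D p_C^3).
This yields a degree-4 equation in X; solving on (0,1), X = 0.423.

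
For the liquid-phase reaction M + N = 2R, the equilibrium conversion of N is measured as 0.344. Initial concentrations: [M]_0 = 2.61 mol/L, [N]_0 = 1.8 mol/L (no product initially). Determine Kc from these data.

Kc = 0.652

Let X = conversion of N.
Concentrations: [M] = 2.61 − 1.8X; [N] = 1.8 − 1.8X; [R] = 3.6X.
At X = 0.344: [M] = 1.99, [N] = 1.18, [R] = 1.24.
Kc = [R]^2 / ([M] [N]) = 0.652.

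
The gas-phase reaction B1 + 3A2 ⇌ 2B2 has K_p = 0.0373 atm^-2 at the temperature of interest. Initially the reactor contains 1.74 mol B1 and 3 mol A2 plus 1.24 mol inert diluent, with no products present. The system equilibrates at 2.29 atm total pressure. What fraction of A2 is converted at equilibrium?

Take 3 mol A2 as basis and let X be its fractional conversion, so ξ = X.
At extent ξ: n_B1 = 1.74 − X; n_A2 = 3 − 3X; n_B2 = 2X; n_I = 1.24 (inert).
Summing: n_T = 5.98 − 2X.
Mole fractions y_i = n_i/n_T; K_p = p_B2^2 / (p_B1 p_A2^3) with p_i = y_i·P.
This yields a degree-4 equation in X; solving on (0,1), X = 0.187.

X = 0.187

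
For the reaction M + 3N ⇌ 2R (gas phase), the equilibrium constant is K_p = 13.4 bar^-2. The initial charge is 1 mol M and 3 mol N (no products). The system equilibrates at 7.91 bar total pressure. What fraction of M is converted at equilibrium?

X = 0.839

Take 1 mol M as basis and let X be its fractional conversion, so ξ = X.
Moles: n_M = 1 − X; n_N = 3 − 3X; n_R = 2X.
n_T = Σnᵢ = 4 − 2X.
With p_i = (n_i/n_T)P, K_p = p_R^2 / (p_M p_N^3).
Substituting and setting equal to 13.4 bar^-2 gives a polynomial in X; the root in (0,1) is X = 0.839.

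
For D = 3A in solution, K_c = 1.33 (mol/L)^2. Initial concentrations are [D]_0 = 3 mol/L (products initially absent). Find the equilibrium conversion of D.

X = 0.166

Let X = conversion of D; extent ξ = 3·X mol/L.
Concentrations: [D] = 3 − 3X; [A] = 9X.
K_c = [A]^3 / ([D]).
Setting equal to 1.33 and solving for X on (0,1) gives X = 0.166.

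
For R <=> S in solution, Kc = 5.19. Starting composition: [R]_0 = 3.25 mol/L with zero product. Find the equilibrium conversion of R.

X = 0.838

Let X = conversion of R; extent ξ = 3.25·X mol/L.
Concentrations: [R] = 3.25 − 3.25X; [S] = 3.25X.
Kc = [S] / ([R]).
Setting equal to 5.19 and solving for X on (0,1) gives X = 0.838.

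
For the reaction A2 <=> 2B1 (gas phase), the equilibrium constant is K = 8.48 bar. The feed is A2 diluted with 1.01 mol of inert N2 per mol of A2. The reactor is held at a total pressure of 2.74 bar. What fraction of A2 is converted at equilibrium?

X = 0.742

Basis: 1 mol A2 initially; let X = conversion of A2. Extent ξ = X.
Moles: n_A2 = 1 − X; n_B1 = 2X; n_I = 1.01 (inert).
Total moles n_T = 2.01 + X.
y_i = n_i/n_T, p_i = y_i·P. K = p_B1^2 / (p_A2).
Substituting and setting equal to 8.48 bar gives a polynomial in X; the root in (0,1) is X = 0.742.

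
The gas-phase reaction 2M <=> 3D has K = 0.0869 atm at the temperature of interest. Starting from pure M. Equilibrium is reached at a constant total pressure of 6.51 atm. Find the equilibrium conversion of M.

X = 0.146

Let X = conversion of M (basis 1 mol M); extent of reaction ξ = 0.5X.
Species balance: n_M = 1 − X; n_D = 1.5X.
Total moles n_T = 1 + 0.5X.
Mole fractions y_i = n_i/n_T; K = p_D^3 / (p_M^2) with p_i = y_i·P.
This yields a degree-3 equation in X; solving on (0,1), X = 0.146.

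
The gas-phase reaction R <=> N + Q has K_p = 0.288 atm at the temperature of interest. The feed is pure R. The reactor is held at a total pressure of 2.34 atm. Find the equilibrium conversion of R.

X = 0.331

Take 1 mol R as basis and let X be its fractional conversion, so ξ = X.
Moles: n_R = 1 − X; n_N = X; n_Q = X.
Total moles n_T = 1 + X.
Mole fractions y_i = n_i/n_T; K_p = p_N p_Q / (p_R) with p_i = y_i·P.
Setting this equal to 0.288 atm and taking the physical root (0 < X < 1) gives X = 0.331.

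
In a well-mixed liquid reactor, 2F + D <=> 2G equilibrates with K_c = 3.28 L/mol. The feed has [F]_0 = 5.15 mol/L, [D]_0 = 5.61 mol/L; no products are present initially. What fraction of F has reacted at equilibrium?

Let X = conversion of F; extent ξ = 5.15X/2 mol/L.
Concentrations: [F] = 5.15 − 5.15X; [D] = 5.61 − 2.58X; [G] = 5.15X.
K_c = [G]^2 / ([F]^2 [D]).
Equating to 3.28 L/mol: the physical root is X = 0.775.

X = 0.775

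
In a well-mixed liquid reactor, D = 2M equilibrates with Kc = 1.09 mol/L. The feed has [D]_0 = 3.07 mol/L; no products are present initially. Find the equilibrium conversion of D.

Let X = conversion of D; extent ξ = 3.07·X mol/L.
Concentrations: [D] = 3.07 − 3.07X; [M] = 6.14X.
Kc = [M]^2 / ([D]).
Setting equal to 1.09 and solving for X on (0,1) gives X = 0.257.

X = 0.257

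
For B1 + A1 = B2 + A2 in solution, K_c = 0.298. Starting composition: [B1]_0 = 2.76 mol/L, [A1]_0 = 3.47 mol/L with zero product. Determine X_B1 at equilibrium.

Let X = conversion of B1; extent ξ = 2.76·X mol/L.
Concentrations: [B1] = 2.76 − 2.76X; [A1] = 3.47 − 2.76X; [B2] = 2.76X; [A2] = 2.76X.
K_c = [B2] [A2] / ([B1] [A1]).
Equating to 0.298: the physical root is X = 0.395.

X = 0.395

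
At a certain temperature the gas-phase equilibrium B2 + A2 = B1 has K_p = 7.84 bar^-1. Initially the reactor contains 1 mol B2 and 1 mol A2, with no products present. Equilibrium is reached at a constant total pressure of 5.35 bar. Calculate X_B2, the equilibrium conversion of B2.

Take 1 mol B2 as basis and let X be its fractional conversion, so ξ = X.
Species balance: n_B2 = 1 − X; n_A2 = 1 − X; n_B1 = X.
Summing: n_T = 2 − X.
y_i = n_i/n_T, p_i = y_i·P. K_p = p_B1 / (p_B2 p_A2).
Equating to 7.84 bar^-1 and solving on 0 < X < 1: X = 0.847.

X = 0.847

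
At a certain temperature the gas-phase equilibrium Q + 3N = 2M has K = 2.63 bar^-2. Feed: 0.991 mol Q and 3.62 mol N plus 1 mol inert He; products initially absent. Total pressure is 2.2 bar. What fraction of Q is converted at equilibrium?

X = 0.612

Take 0.991 mol Q as basis and let X be its fractional conversion, so ξ = 0.991X.
Mole table: n_Q = 0.991 − 0.991X; n_N = 3.62 − 2.97X; n_M = 1.98X; n_I = 1 (inert).
Total moles n_T = 5.61 − 1.98X.
y_i = n_i/n_T, p_i = y_i·P. K = p_M^2 / (p_Q p_N^3).
This yields a degree-4 equation in X; solving on (0,1), X = 0.612.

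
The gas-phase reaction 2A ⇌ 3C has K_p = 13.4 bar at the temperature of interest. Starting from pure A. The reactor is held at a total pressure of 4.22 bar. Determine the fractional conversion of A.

Basis: 1 mol A initially; let X = conversion of A. Extent ξ = 0.5X.
At extent ξ: n_A = 1 − X; n_C = 1.5X.
n_T = Σnᵢ = 1 + 0.5X.
Mole fractions y_i = n_i/n_T; K_p = p_C^3 / (p_A^2) with p_i = y_i·P.
Setting this equal to 13.4 bar and taking the physical root (0 < X < 1) gives X = 0.590.

X = 0.590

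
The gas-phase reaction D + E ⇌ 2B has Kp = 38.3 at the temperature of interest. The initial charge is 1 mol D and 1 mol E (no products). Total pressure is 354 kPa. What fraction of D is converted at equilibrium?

Let X = conversion of D (basis 1 mol D); extent of reaction ξ = X.
Species balance: n_D = 1 − X; n_E = 1 − X; n_B = 2X.
n_T stays at 2 (no change in mole number).
With p_i = (n_i/n_T)P, Kp = p_B^2 / (p_D p_E).
This yields a degree-2 equation in X; solving on (0,1), X = 0.756.

X = 0.756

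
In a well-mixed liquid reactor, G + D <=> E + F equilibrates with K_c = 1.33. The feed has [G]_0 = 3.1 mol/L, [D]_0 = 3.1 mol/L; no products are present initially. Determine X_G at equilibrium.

X = 0.536

Let X = conversion of G; extent ξ = 3.1·X mol/L.
Concentrations: [G] = 3.1 − 3.1X; [D] = 3.1 − 3.1X; [E] = 3.1X; [F] = 3.1X.
K_c = [E] [F] / ([G] [D]).
Equating to 1.33: the physical root is X = 0.536.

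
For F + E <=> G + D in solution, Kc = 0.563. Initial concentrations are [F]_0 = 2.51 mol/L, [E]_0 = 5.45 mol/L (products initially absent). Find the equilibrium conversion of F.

X = 0.597

Let X = conversion of F; extent ξ = 2.51·X mol/L.
Concentrations: [F] = 2.51 − 2.51X; [E] = 5.45 − 2.51X; [G] = 2.51X; [D] = 2.51X.
Kc = [G] [D] / ([F] [E]).
Solving Kc = 0.563 for X ∈ (0,1): X = 0.597.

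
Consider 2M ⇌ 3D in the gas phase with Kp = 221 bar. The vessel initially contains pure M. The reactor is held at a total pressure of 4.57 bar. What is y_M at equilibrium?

Let X = conversion of M (basis 1 mol M); extent of reaction ξ = 0.5X.
Species balance: n_M = 1 − X; n_D = 1.5X.
Summing: n_T = 1 + 0.5X.
With p_i = (n_i/n_T)P, Kp = p_D^3 / (p_M^2).
Equating to 221 bar and solving on 0 < X < 1: X = 0.832.
Then n_M = 0.168, n_T = 1.42, so y_M = 0.119.

y_M = 0.119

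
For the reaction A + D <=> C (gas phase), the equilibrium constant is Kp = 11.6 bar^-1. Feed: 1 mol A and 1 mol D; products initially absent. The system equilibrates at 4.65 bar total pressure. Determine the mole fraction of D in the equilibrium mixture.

y_D = 0.119

Basis: 1 mol A initially; let X = conversion of A. Extent ξ = X.
Species balance: n_A = 1 − X; n_D = 1 − X; n_C = X.
Total moles n_T = 2 − X.
y_i = n_i/n_T, p_i = y_i·P. Kp = p_C / (p_A p_D).
This yields a degree-2 equation in X; solving on (0,1), X = 0.865.
Then n_D = 0.135, n_T = 1.13, so y_D = 0.119.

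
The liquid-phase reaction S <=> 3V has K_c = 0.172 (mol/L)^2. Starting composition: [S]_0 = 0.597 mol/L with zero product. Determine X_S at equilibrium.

X = 0.239

Let X = conversion of S; extent ξ = 0.597·X mol/L.
Concentrations: [S] = 0.597 − 0.597X; [V] = 1.79X.
K_c = [V]^3 / ([S]).
Solving K_c = 0.172 for X ∈ (0,1): X = 0.239.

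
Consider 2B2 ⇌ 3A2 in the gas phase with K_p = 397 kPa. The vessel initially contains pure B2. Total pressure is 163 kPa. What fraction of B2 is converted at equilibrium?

X = 0.562

Let X = conversion of B2 (basis 1 mol B2); extent of reaction ξ = 0.5X.
Mole table: n_B2 = 1 − X; n_A2 = 1.5X.
n_T = Σnᵢ = 1 + 0.5X.
With p_i = (n_i/n_T)P, K_p = p_A2^3 / (p_B2^2).
Setting this equal to 397 kPa and taking the physical root (0 < X < 1) gives X = 0.562.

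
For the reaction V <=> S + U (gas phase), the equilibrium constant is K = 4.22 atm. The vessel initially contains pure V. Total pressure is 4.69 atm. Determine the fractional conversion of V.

Let X = conversion of V (basis 1 mol V); extent of reaction ξ = X.
At extent ξ: n_V = 1 − X; n_S = X; n_U = X.
Total moles n_T = 1 + X.
Mole fractions y_i = n_i/n_T; K = p_S p_U / (p_V) with p_i = y_i·P.
Substituting and setting equal to 4.22 atm gives a polynomial in X; the root in (0,1) is X = 0.688.

X = 0.688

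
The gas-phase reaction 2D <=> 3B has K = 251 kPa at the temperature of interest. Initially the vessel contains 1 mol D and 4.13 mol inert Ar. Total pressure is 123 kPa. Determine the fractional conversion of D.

Take 1 mol D as basis and let X be its fractional conversion, so ξ = 0.5X.
Mole table: n_D = 1 − X; n_B = 1.5X; n_I = 4.13 (inert).
n_T = Σnᵢ = 5.13 + 0.5X.
y_i = n_i/n_T, p_i = y_i·P. K = p_B^3 / (p_D^2).
This yields a degree-3 equation in X; solving on (0,1), X = 0.687.

X = 0.687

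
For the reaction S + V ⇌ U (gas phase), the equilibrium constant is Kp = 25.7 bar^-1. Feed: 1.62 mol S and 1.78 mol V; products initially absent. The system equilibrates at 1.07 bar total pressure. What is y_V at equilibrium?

Basis: 1.62 mol S initially; let X = conversion of S. Extent ξ = 1.62X.
Mole table: n_S = 1.62 − 1.62X; n_V = 1.78 − 1.62X; n_U = 1.62X.
Total moles n_T = 3.4 − 1.62X.
With p_i = (n_i/n_T)P, Kp = p_U / (p_S p_V).
Substituting and setting equal to 25.7 bar^-1 gives a polynomial in X; the root in (0,1) is X = 0.847.
Then n_V = 0.408, n_T = 2.03, so y_V = 0.201.

y_V = 0.201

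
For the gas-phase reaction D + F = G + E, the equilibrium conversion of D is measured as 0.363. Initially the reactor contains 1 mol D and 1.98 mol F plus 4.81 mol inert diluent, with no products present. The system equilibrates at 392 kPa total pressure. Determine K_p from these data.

K_p = 0.128

Basis: 1 mol D initially; let X = conversion of D. Extent ξ = X.
Mole table: n_D = 1 − X; n_F = 1.98 − X; n_G = X; n_E = X; n_I = 4.81 (inert).
Since Δν = 0, n_T = 7.79 throughout.
At X = 0.363: n_D = 0.637, n_F = 1.62, n_G = 0.363, n_E = 0.363, n_T = 7.79.
p_i = (n_i/n_T)·P. K_p = p_G p_E / (p_D p_F) = 0.128.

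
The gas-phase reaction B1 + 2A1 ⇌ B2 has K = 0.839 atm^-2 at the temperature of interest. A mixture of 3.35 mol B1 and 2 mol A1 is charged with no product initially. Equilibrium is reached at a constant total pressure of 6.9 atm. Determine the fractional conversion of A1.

X = 0.832

Let X = conversion of A1 (basis 2 mol A1); extent of reaction ξ = X.
Moles: n_B1 = 3.35 − X; n_A1 = 2 − 2X; n_B2 = X.
Summing: n_T = 5.35 − 2X.
With p_i = (n_i/n_T)P, K = p_B2 / (p_B1 p_A1^2).
Substituting and setting equal to 0.839 atm^-2 gives a polynomial in X; the root in (0,1) is X = 0.832.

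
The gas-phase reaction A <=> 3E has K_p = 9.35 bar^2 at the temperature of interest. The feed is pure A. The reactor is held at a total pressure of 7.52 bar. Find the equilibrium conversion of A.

Take 1 mol A as basis and let X be its fractional conversion, so ξ = X.
At extent ξ: n_A = 1 − X; n_E = 3X.
n_T = Σnᵢ = 1 + 2X.
With p_i = (n_i/n_T)P, K_p = p_E^3 / (p_A).
Equating to 9.35 bar^2 and solving on 0 < X < 1: X = 0.214.

X = 0.214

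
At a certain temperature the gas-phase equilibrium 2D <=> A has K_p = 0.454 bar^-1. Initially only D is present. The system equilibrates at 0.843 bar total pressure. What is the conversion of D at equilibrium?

Let X = conversion of D (basis 1 mol D); extent of reaction ξ = 0.5X.
At extent ξ: n_D = 1 − X; n_A = 0.5X.
n_T = Σnᵢ = 1 − 0.5X.
Mole fractions y_i = n_i/n_T; K_p = p_A / (p_D^2) with p_i = y_i·P.
Equating to 0.454 bar^-1 and solving on 0 < X < 1: X = 0.371.

X = 0.371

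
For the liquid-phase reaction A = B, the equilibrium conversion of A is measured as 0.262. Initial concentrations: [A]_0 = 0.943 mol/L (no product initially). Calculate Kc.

Kc = 0.355

Let X = conversion of A.
Concentrations: [A] = 0.943 − 0.943X; [B] = 0.943X.
At X = 0.262: [A] = 0.696, [B] = 0.247.
Kc = [B] / ([A]) = 0.355.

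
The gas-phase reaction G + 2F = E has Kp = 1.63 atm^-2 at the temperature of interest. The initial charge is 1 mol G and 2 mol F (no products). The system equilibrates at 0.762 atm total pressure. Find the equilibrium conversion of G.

X = 0.253

Basis: 1 mol G initially; let X = conversion of G. Extent ξ = X.
Mole table: n_G = 1 − X; n_F = 2 − 2X; n_E = X.
Total moles n_T = 3 − 2X.
y_i = n_i/n_T, p_i = y_i·P. Kp = p_E / (p_G p_F^2).
Substituting and setting equal to 1.63 atm^-2 gives a polynomial in X; the root in (0,1) is X = 0.253.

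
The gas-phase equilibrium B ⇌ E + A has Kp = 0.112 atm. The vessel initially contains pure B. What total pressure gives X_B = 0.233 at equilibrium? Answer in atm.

Let X = conversion of B (basis 1 mol B); extent of reaction ξ = X.
At extent ξ: n_B = 1 − X; n_E = X; n_A = X.
n_T = Σnᵢ = 1 + X.
Kp = p_E p_A / (p_B) with p_i = (n_i/n_T)·P.
At X = 0.233: the mole-fraction product g(X) = Π y_i^ν_i = 0.05741. Since Kp = g(X)·P^{1}, P = (Kp/g)^(1/1) = (0.112/0.05741)^(1/1) = 1.95 atm.

P = 1.95 atm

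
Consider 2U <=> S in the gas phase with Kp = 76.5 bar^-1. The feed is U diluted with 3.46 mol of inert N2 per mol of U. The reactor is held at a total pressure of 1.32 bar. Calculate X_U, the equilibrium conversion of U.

Let X = conversion of U (basis 1 mol U); extent of reaction ξ = 0.5X.
At extent ξ: n_U = 1 − X; n_S = 0.5X; n_I = 3.46 (inert).
Summing: n_T = 4.46 − 0.5X.
y_i = n_i/n_T, p_i = y_i·P. Kp = p_S / (p_U^2).
Substituting and setting equal to 76.5 bar^-1 gives a polynomial in X; the root in (0,1) is X = 0.868.

X = 0.868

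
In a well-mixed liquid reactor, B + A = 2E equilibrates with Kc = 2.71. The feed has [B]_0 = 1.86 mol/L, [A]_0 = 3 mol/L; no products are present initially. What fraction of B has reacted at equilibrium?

X = 0.560

Let X = conversion of B; extent ξ = 1.86·X mol/L.
Concentrations: [B] = 1.86 − 1.86X; [A] = 3 − 1.86X; [E] = 3.72X.
Kc = [E]^2 / ([B] [A]).
Solving Kc = 2.71 for X ∈ (0,1): X = 0.560.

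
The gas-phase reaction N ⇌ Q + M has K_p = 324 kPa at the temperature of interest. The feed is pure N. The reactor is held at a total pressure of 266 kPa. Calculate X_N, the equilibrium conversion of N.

X = 0.741

Take 1 mol N as basis and let X be its fractional conversion, so ξ = X.
Moles: n_N = 1 − X; n_Q = X; n_M = X.
Total moles n_T = 1 + X.
y_i = n_i/n_T, p_i = y_i·P. K_p = p_Q p_M / (p_N).
Substituting and setting equal to 324 kPa gives a polynomial in X; the root in (0,1) is X = 0.741.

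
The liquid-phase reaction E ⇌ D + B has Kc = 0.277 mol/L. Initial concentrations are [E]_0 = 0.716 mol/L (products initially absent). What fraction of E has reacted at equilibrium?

Let X = conversion of E; extent ξ = 0.716·X mol/L.
Concentrations: [E] = 0.716 − 0.716X; [D] = 0.716X; [B] = 0.716X.
Kc = [D] [B] / ([E]).
This equals 0.277 at X = 0.458 (the root in 0 < X < 1).

X = 0.458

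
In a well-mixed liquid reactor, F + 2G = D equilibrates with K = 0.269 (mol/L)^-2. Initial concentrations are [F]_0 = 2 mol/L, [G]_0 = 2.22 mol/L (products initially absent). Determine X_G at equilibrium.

Let X = conversion of G; extent ξ = 2.22X/2 mol/L.
Concentrations: [F] = 2 − 1.11X; [G] = 2.22 − 2.22X; [D] = 1.11X.
K = [D] / ([F] [G]^2).
Equating to 0.269 (mol/L)^-2: the physical root is X = 0.478.

X = 0.478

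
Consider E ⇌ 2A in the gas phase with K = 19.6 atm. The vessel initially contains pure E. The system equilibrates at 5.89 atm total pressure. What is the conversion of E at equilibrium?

Let X = conversion of E (basis 1 mol E); extent of reaction ξ = X.
At extent ξ: n_E = 1 − X; n_A = 2X.
Total moles n_T = 1 + X.
y_i = n_i/n_T, p_i = y_i·P. K = p_A^2 / (p_E).
Substituting and setting equal to 19.6 atm gives a polynomial in X; the root in (0,1) is X = 0.674.

X = 0.674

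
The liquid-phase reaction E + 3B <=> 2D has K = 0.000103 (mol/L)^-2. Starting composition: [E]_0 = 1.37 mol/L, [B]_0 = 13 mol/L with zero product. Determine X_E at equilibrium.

Let X = conversion of E; extent ξ = 1.37·X mol/L.
Concentrations: [E] = 1.37 − 1.37X; [B] = 13 − 4.11X; [D] = 2.74X.
K = [D]^2 / ([E] [B]^3).
Solving K = 0.000103 for X ∈ (0,1): X = 0.170.

X = 0.170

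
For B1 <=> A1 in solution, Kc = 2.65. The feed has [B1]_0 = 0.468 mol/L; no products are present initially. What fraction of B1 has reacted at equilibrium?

Let X = conversion of B1; extent ξ = 0.468·X mol/L.
Concentrations: [B1] = 0.468 − 0.468X; [A1] = 0.468X.
Kc = [A1] / ([B1]).
Solving Kc = 2.65 for X ∈ (0,1): X = 0.726.

X = 0.726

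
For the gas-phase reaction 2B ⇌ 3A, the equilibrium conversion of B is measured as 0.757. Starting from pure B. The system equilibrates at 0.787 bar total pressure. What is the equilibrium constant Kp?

Basis: 1 mol B initially; let X = conversion of B. Extent ξ = 0.5X.
Species balance: n_B = 1 − X; n_A = 1.5X.
Total moles n_T = 1 + 0.5X.
At X = 0.757: n_B = 0.243, n_A = 1.14, n_T = 1.38.
p_i = (n_i/n_T)·P. Kp = p_A^3 / (p_B^2) = 14.2 bar.

Kp = 14.2 bar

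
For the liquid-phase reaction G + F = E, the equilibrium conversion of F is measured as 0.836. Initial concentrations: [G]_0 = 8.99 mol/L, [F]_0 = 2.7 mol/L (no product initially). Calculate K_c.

Let X = conversion of F.
Concentrations: [G] = 8.99 − 2.7X; [F] = 2.7 − 2.7X; [E] = 2.7X.
At X = 0.836: [G] = 6.73, [F] = 0.443, [E] = 2.26.
K_c = [E] / ([G] [F]) = 0.757 L/mol.

K_c = 0.757 L/mol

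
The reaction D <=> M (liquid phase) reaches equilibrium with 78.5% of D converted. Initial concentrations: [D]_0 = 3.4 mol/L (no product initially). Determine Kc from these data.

Kc = 3.65

Let X = conversion of D.
Concentrations: [D] = 3.4 − 3.4X; [M] = 3.4X.
At X = 0.785: [D] = 0.731, [M] = 2.67.
Kc = [M] / ([D]) = 3.65.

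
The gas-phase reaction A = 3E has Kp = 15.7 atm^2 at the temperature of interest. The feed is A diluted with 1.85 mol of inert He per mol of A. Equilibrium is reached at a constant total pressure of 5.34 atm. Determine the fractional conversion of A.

Take 1 mol A as basis and let X be its fractional conversion, so ξ = X.
Moles: n_A = 1 − X; n_E = 3X; n_I = 1.85 (inert).
Summing: n_T = 2.85 + 2X.
Mole fractions y_i = n_i/n_T; Kp = p_E^3 / (p_A) with p_i = y_i·P.
Equating to 15.7 atm^2 and solving on 0 < X < 1: X = 0.528.

X = 0.528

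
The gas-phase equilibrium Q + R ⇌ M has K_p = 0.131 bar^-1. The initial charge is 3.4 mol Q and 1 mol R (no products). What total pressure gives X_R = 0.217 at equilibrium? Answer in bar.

Take 1 mol R as basis and let X be its fractional conversion, so ξ = X.
At extent ξ: n_Q = 3.4 − X; n_R = 1 − X; n_M = X.
Summing: n_T = 4.4 − X.
K_p = p_M / (p_Q p_R) with p_i = (n_i/n_T)·P.
At X = 0.217: the mole-fraction product g(X) = Π y_i^ν_i = 0.3642. Since K_p = g(X)·P^{-1}, P = (g/K_p)^(1/1) = (0.3642/0.131)^(1/1) = 2.78 bar.

P = 2.78 bar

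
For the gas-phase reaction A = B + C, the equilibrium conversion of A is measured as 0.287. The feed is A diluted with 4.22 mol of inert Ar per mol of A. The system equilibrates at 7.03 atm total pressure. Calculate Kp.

Let X = conversion of A (basis 1 mol A); extent of reaction ξ = X.
At extent ξ: n_A = 1 − X; n_B = X; n_C = X; n_I = 4.22 (inert).
Total moles n_T = 5.22 + X.
At X = 0.287: n_A = 0.713, n_B = 0.287, n_C = 0.287, n_T = 5.51.
p_i = (n_i/n_T)·P. Kp = p_B p_C / (p_A) = 0.147 atm.

Kp = 0.147 atm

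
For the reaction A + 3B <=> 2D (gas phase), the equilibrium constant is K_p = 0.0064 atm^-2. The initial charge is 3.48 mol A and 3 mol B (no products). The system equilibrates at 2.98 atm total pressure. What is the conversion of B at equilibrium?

Basis: 3 mol B initially; let X = conversion of B. Extent ξ = X.
Species balance: n_A = 3.48 − X; n_B = 3 − 3X; n_D = 2X.
Total moles n_T = 6.48 − 2X.
With p_i = (n_i/n_T)P, K_p = p_D^2 / (p_A p_B^3).
This yields a degree-4 equation in X; solving on (0,1), X = 0.145.

X = 0.145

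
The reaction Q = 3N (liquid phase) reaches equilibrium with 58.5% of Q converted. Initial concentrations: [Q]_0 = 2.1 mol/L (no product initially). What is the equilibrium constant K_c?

Let X = conversion of Q.
Concentrations: [Q] = 2.1 − 2.1X; [N] = 6.3X.
At X = 0.585: [Q] = 0.872, [N] = 3.69.
K_c = [N]^3 / ([Q]) = 57.4 (mol/L)^2.

K_c = 57.4 (mol/L)^2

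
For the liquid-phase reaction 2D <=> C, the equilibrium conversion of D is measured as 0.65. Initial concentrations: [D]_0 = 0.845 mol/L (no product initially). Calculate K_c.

Let X = conversion of D.
Concentrations: [D] = 0.845 − 0.845X; [C] = 0.422X.
At X = 0.65: [D] = 0.296, [C] = 0.275.
K_c = [C] / ([D]^2) = 3.14 L/mol.

K_c = 3.14 L/mol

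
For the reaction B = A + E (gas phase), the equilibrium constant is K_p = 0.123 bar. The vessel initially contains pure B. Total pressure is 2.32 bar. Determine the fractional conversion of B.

Basis: 1 mol B initially; let X = conversion of B. Extent ξ = X.
Mole table: n_B = 1 − X; n_A = X; n_E = X.
Total moles n_T = 1 + X.
y_i = n_i/n_T, p_i = y_i·P. K_p = p_A p_E / (p_B).
Setting this equal to 0.123 bar and taking the physical root (0 < X < 1) gives X = 0.224.

X = 0.224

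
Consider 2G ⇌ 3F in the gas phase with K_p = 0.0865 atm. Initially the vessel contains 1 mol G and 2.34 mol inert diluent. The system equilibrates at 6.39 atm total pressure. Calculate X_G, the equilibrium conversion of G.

Take 1 mol G as basis and let X be its fractional conversion, so ξ = 0.5X.
Species balance: n_G = 1 − X; n_F = 1.5X; n_I = 2.34 (inert).
Total moles n_T = 3.34 + 0.5X.
y_i = n_i/n_T, p_i = y_i·P. K_p = p_F^3 / (p_G^2).
Equating to 0.0865 atm and solving on 0 < X < 1: X = 0.206.

X = 0.206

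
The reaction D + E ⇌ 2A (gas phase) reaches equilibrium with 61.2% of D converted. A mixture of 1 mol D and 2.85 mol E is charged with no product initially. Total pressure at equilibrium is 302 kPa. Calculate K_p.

K_p = 1.73

Take 1 mol D as basis and let X be its fractional conversion, so ξ = X.
Moles: n_D = 1 − X; n_E = 2.85 − X; n_A = 2X.
n_T stays at 3.85 (no change in mole number).
At X = 0.612: n_D = 0.388, n_E = 2.24, n_A = 1.22, n_T = 3.85.
p_i = (n_i/n_T)·P. K_p = p_A^2 / (p_D p_E) = 1.73.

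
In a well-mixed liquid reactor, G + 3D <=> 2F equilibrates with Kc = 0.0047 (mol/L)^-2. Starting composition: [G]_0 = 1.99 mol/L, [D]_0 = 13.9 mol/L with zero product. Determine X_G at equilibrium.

X = 0.557

Let X = conversion of G; extent ξ = 1.99·X mol/L.
Concentrations: [G] = 1.99 − 1.99X; [D] = 13.9 − 5.97X; [F] = 3.98X.
Kc = [F]^2 / ([G] [D]^3).
Solving Kc = 0.0047 for X ∈ (0,1): X = 0.557.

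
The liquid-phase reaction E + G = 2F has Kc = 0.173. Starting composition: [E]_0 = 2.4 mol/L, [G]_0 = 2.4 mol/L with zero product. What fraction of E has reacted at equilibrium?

Let X = conversion of E; extent ξ = 2.4·X mol/L.
Concentrations: [E] = 2.4 − 2.4X; [G] = 2.4 − 2.4X; [F] = 4.8X.
Kc = [F]^2 / ([E] [G]).
Equating to 0.173: the physical root is X = 0.172.

X = 0.172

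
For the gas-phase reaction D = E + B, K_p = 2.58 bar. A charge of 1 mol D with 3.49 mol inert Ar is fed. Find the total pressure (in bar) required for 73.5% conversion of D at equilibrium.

Take 1 mol D as basis and let X be its fractional conversion, so ξ = X.
Species balance: n_D = 1 − X; n_E = X; n_B = X; n_I = 3.49 (inert).
Total moles n_T = 4.49 + X.
K_p = p_E p_B / (p_D) with p_i = (n_i/n_T)·P.
At X = 0.735: the mole-fraction product g(X) = Π y_i^ν_i = 0.3902. Since K_p = g(X)·P^{1}, P = (K_p/g)^(1/1) = (2.58/0.3902)^(1/1) = 6.61 bar.

P = 6.61 bar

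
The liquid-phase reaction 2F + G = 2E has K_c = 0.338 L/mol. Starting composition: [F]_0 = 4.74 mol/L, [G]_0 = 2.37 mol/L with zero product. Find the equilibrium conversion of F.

X = 0.408

Let X = conversion of F; extent ξ = 4.74X/2 mol/L.
Concentrations: [F] = 4.74 − 4.74X; [G] = 2.37 − 2.37X; [E] = 4.74X.
K_c = [E]^2 / ([F]^2 [G]).
Equating to 0.338 L/mol: the physical root is X = 0.408.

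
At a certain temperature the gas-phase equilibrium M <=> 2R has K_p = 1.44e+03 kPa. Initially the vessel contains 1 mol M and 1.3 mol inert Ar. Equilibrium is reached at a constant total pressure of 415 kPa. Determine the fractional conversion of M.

X = 0.775

Take 1 mol M as basis and let X be its fractional conversion, so ξ = X.
At extent ξ: n_M = 1 − X; n_R = 2X; n_I = 1.3 (inert).
n_T = Σnᵢ = 2.3 + X.
With p_i = (n_i/n_T)P, K_p = p_R^2 / (p_M).
This yields a degree-2 equation in X; solving on (0,1), X = 0.775.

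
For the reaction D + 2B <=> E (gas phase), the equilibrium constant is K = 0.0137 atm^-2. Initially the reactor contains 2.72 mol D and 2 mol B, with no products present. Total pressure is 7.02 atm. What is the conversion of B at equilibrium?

X = 0.223

Take 2 mol B as basis and let X be its fractional conversion, so ξ = X.
Mole table: n_D = 2.72 − X; n_B = 2 − 2X; n_E = X.
Summing: n_T = 4.72 − 2X.
With p_i = (n_i/n_T)P, K = p_E / (p_D p_B^2).
This yields a degree-3 equation in X; solving on (0,1), X = 0.223.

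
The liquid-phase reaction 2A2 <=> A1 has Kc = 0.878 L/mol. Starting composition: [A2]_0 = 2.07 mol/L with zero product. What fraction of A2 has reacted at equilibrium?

Let X = conversion of A2; extent ξ = 2.07X/2 mol/L.
Concentrations: [A2] = 2.07 − 2.07X; [A1] = 1.03X.
Kc = [A1] / ([A2]^2).
This equals 0.878 at X = 0.595 (the root in 0 < X < 1).

X = 0.595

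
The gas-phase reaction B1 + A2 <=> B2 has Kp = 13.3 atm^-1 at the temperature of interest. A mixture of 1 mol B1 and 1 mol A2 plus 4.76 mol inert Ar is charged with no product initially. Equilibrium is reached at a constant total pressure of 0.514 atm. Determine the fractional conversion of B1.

X = 0.394

Let X = conversion of B1 (basis 1 mol B1); extent of reaction ξ = X.
Moles: n_B1 = 1 − X; n_A2 = 1 − X; n_B2 = X; n_I = 4.76 (inert).
Total moles n_T = 6.76 − X.
With p_i = (n_i/n_T)P, Kp = p_B2 / (p_B1 p_A2).
This yields a degree-2 equation in X; solving on (0,1), X = 0.394.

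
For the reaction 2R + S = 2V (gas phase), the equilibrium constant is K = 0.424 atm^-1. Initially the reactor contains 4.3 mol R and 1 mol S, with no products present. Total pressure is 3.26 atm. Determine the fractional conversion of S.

Basis: 1 mol S initially; let X = conversion of S. Extent ξ = X.
Mole table: n_R = 4.3 − 2X; n_S = 1 − X; n_V = 2X.
n_T = Σnᵢ = 5.3 − X.
With p_i = (n_i/n_T)P, K = p_V^2 / (p_R^2 p_S).
Setting this equal to 0.424 atm^-1 and taking the physical root (0 < X < 1) gives X = 0.565.

X = 0.565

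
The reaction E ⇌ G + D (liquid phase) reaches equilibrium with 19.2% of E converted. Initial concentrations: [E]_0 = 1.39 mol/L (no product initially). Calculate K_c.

Let X = conversion of E.
Concentrations: [E] = 1.39 − 1.39X; [G] = 1.39X; [D] = 1.39X.
At X = 0.192: [E] = 1.12, [G] = 0.267, [D] = 0.267.
K_c = [G] [D] / ([E]) = 0.0634 mol/L.

K_c = 0.0634 mol/L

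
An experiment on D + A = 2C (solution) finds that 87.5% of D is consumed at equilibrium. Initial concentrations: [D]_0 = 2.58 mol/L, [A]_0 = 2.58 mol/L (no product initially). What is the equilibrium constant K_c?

K_c = 196

Let X = conversion of D.
Concentrations: [D] = 2.58 − 2.58X; [A] = 2.58 − 2.58X; [C] = 5.16X.
At X = 0.875: [D] = 0.322, [A] = 0.322, [C] = 4.52.
K_c = [C]^2 / ([D] [A]) = 196.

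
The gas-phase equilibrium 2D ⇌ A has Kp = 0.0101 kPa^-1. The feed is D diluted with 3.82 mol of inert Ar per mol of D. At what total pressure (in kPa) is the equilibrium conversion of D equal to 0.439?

P = 318 kPa

Basis: 1 mol D initially; let X = conversion of D. Extent ξ = 0.5X.
Moles: n_D = 1 − X; n_A = 0.5X; n_I = 3.82 (inert).
n_T = Σnᵢ = 4.82 − 0.5X.
Kp = p_A / (p_D^2) with p_i = (n_i/n_T)·P.
At X = 0.439: the mole-fraction product g(X) = Π y_i^ν_i = 3.209. Since Kp = g(X)·P^{-1}, P = (g/Kp)^(1/1) = (3.209/0.0101)^(1/1) = 318 kPa.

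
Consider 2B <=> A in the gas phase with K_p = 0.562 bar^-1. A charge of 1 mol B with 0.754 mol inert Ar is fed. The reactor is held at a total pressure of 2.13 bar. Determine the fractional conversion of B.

Take 1 mol B as basis and let X be its fractional conversion, so ξ = 0.5X.
Species balance: n_B = 1 − X; n_A = 0.5X; n_I = 0.754 (inert).
Summing: n_T = 1.75 − 0.5X.
y_i = n_i/n_T, p_i = y_i·P. K_p = p_A / (p_B^2).
Substituting and setting equal to 0.562 bar^-1 gives a polynomial in X; the root in (0,1) is X = 0.459.

X = 0.459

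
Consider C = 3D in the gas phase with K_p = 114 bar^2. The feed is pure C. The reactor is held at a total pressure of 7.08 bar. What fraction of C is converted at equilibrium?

Let X = conversion of C (basis 1 mol C); extent of reaction ξ = X.
Moles: n_C = 1 − X; n_D = 3X.
Summing: n_T = 1 + 2X.
Mole fractions y_i = n_i/n_T; K_p = p_D^3 / (p_C) with p_i = y_i·P.
This yields a degree-3 equation in X; solving on (0,1), X = 0.551.

X = 0.551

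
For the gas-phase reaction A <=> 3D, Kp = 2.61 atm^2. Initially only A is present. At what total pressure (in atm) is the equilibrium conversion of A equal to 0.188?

P = 4.73 atm

Let X = conversion of A (basis 1 mol A); extent of reaction ξ = X.
At extent ξ: n_A = 1 − X; n_D = 3X.
Total moles n_T = 1 + 2X.
Kp = p_D^3 / (p_A) with p_i = (n_i/n_T)·P.
At X = 0.188: the mole-fraction product g(X) = Π y_i^ν_i = 0.1167. Since Kp = g(X)·P^{2}, P = (Kp/g)^(1/2) = (2.61/0.1167)^(1/2) = 4.73 atm.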